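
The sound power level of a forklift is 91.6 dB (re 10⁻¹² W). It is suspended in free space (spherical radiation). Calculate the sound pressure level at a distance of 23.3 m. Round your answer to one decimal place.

Free-field spherical radiation: L_p = L_w − 10·log₁₀(4π·r²), r = 23.3 m.
4π·r² = 6822 m², 10·log₁₀ of that is 38.339 dB.
L_p = 91.6 − 38.339 = 53.26 dB.

53.3 dB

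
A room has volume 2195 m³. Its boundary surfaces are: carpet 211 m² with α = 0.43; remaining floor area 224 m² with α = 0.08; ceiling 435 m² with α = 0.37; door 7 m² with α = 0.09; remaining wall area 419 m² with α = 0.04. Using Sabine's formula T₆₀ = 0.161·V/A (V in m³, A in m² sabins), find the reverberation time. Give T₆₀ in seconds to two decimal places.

1.23 s

A = Σ Sᵢαᵢ = 211·0.43 + 224·0.08 + 435·0.37 + 7·0.09 + 419·0.04 = 286.99 m².
T₆₀ = 0.161 × 2195 / 286.99 = 1.231 s.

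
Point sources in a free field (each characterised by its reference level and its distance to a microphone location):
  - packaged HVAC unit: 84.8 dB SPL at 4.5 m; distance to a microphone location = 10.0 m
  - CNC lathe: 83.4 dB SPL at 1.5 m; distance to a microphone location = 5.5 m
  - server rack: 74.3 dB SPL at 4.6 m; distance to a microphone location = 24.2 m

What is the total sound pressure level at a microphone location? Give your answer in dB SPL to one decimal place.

First find each source's level at the receiver (point-source: −20·log₁₀(r/r_ref)), then combine on an intensity basis.
packaged HVAC unit: 84.8 − 20·log₁₀(10.0/4.5) = 84.8 − 6.94 = 77.86 dB SPL.
CNC lathe: 83.4 − 20·log₁₀(5.5/1.5) = 83.4 − 11.29 = 72.11 dB SPL.
server rack: 74.3 − 20·log₁₀(24.2/4.6) = 74.3 − 14.42 = 59.88 dB SPL.
Σ 10^(L/10) = 7.840e+07 → L_total = 10·log₁₀(7.840e+07) = 78.94 dB SPL.

78.9 dB SPL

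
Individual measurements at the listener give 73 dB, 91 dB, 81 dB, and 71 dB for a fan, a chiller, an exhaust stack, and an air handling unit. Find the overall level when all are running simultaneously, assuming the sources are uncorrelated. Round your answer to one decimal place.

91.5 dB

Incoherent sources combine by intensity addition: L_total = 10·log₁₀(Σ 10^(L_i/10)).
Σ 10^(L/10) = 10^(73/10) + 10^(91/10) + 10^(81/10) + 10^(71/10) = 1.417e+09.
L_total = 10·log₁₀(1.417e+09) = 91.51 dB.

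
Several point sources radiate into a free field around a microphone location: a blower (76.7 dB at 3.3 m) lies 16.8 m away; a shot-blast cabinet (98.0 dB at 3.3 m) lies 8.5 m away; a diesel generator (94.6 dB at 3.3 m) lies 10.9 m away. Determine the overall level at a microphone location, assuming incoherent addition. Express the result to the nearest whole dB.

91 dB

Propagate each source to the receiver with L = L_ref − 20·log₁₀(r/r_ref), then add intensities.
blower: 76.7 − 20·log₁₀(16.8/3.3) = 76.7 − 14.14 = 62.56 dB.
shot-blast cabinet: 98.0 − 20·log₁₀(8.5/3.3) = 98.0 − 8.22 = 89.78 dB.
diesel generator: 94.6 − 20·log₁₀(10.9/3.3) = 94.6 − 10.38 = 84.22 dB.
Σ 10^(L/10) = 1.217e+09 → L_total = 10·log₁₀(1.217e+09) = 90.85 dB.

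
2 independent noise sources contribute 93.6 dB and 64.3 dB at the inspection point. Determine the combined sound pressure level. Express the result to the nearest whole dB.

94 dB

For uncorrelated sources the intensities add, so convert each level to linear form, sum, and take 10·log₁₀ of the total.
Σ 10^(L/10) = 10^(93.6/10) + 10^(64.3/10) = 2.294e+09.
L_total = 10·log₁₀(2.294e+09) = 93.61 dB.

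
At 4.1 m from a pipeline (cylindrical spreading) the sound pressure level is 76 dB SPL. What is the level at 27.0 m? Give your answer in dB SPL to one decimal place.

Cylindrical spreading from a line source gives a 10·log₁₀(r₂/r₁) drop.
L₂ = 76 − 10·log₁₀(27.0/4.1) = 76 − 8.186 = 67.81 dB SPL.

67.8 dB SPL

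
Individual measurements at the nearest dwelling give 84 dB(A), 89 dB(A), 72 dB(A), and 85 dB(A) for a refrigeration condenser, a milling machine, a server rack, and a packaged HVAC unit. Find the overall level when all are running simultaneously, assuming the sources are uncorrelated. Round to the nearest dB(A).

91 dB(A)

Incoherent sources combine by intensity addition: L_total = 10·log₁₀(Σ 10^(L_i/10)).
Σ 10^(L/10) = 10^(84/10) + 10^(89/10) + 10^(72/10) + 10^(85/10) = 1.378e+09.
L_total = 10·log₁₀(1.378e+09) = 91.39 dB(A).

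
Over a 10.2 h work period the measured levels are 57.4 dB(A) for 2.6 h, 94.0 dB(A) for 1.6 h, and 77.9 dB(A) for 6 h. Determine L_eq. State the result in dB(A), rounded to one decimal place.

86.3 dB(A)

The energy average is taken in the linear domain: L_eq = 10·log₁₀[(Σ tᵢ·10^(Lᵢ/10))/T], T = 10.2 h.
Σ tᵢ·10^(Lᵢ/10) = 2.6·10^(57.4/10) + 1.6·10^(94.0/10) + 6·10^(77.9/10) = 4.390e+09.
L_eq = 10·log₁₀(4.390e+09/10.2) = 86.34 dB(A).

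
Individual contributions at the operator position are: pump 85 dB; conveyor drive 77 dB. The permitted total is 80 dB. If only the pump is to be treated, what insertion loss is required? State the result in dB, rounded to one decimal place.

8.0 dB

Everything except the pump sums to 10^(77/10) = 5.012e+07 in linear terms, 77.00 dB.
To meet 80 dB overall, the treated pump may contribute at most 10^(80/10) − 5.012e+07 = 4.988e+07, i.e. 76.98 dB.
Required insertion loss = 85 − 76.98 = 8.02 dB.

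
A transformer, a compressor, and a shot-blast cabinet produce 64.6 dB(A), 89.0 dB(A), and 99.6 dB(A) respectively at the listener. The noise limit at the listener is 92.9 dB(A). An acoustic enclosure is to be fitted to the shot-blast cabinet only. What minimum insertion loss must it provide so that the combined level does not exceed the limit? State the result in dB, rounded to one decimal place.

9.0 dB

Fixed contribution from the other sources: Σ 10^(L/10) = 10^(64.6/10) + 10^(89.0/10) = 7.972e+08 (89.02 dB(A)).
To meet 92.9 dB(A) overall, the treated shot-blast cabinet may contribute at most 10^(92.9/10) − 7.972e+08 = 1.153e+09, i.e. 90.62 dB(A).
Required insertion loss = 99.6 − 90.62 = 8.98 dB.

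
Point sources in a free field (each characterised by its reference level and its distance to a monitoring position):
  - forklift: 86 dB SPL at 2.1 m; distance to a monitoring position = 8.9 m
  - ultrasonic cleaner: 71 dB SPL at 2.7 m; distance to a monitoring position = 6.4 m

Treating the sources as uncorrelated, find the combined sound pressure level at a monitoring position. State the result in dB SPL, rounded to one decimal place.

Propagate each source to the receiver with L = L_ref − 20·log₁₀(r/r_ref), then add intensities.
forklift: 86 − 20·log₁₀(8.9/2.1) = 86 − 12.54 = 73.46 dB SPL.
ultrasonic cleaner: 71 − 20·log₁₀(6.4/2.7) = 71 − 7.50 = 63.50 dB SPL.
Σ 10^(L/10) = 2.441e+07 → L_total = 10·log₁₀(2.441e+07) = 73.87 dB SPL.

73.9 dB SPL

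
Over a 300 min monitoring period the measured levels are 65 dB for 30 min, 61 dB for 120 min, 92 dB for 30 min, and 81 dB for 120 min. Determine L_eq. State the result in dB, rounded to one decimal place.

The energy average is taken in the linear domain: L_eq = 10·log₁₀[(Σ tᵢ·10^(Lᵢ/10))/T], T = 300 min.
Σ tᵢ·10^(Lᵢ/10) = 30·10^(65/10) + 120·10^(61/10) + 30·10^(92/10) + 120·10^(81/10) = 6.290e+10.
L_eq = 10·log₁₀(6.290e+10/300) = 83.22 dB.

83.2 dB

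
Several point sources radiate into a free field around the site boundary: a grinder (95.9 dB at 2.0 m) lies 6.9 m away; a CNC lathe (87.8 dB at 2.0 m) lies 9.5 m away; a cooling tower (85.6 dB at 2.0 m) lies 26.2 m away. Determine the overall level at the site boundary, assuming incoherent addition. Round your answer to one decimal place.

85.5 dB

Apply inverse-square spreading to bring every level to the receiver, then sum 10^(L/10).
grinder: 95.9 − 20·log₁₀(6.9/2.0) = 95.9 − 10.76 = 85.14 dB.
CNC lathe: 87.8 − 20·log₁₀(9.5/2.0) = 87.8 − 13.53 = 74.27 dB.
cooling tower: 85.6 − 20·log₁₀(26.2/2.0) = 85.6 − 22.35 = 63.25 dB.
Σ 10^(L/10) = 3.557e+08 → L_total = 10·log₁₀(3.557e+08) = 85.51 dB.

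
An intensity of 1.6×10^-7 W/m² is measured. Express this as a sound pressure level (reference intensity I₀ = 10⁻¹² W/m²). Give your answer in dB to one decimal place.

52.0 dB

I/I₀ = 1.6×10^-7/10⁻¹² = 1.6×10^5, and L = 10·log₁₀(I/I₀).
L = 10·(0.2041 + 5) = 52.04 dB.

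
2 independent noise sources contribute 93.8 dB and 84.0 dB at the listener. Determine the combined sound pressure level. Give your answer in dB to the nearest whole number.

Incoherent sources combine by intensity addition: L_total = 10·log₁₀(Σ 10^(L_i/10)).
Σ 10^(L/10) = 10^(93.8/10) + 10^(84.0/10) = 2.650e+09.
L_total = 10·log₁₀(2.650e+09) = 94.23 dB.

94 dB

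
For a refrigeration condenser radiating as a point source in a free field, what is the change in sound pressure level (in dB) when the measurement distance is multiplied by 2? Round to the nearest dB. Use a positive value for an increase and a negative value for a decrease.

-6 dB

A point source loses 6 dB per doubling of distance; generally ΔL = −20·log₁₀(r₂/r₁).
ΔL = −20·log₁₀(2) = -6.02 dB.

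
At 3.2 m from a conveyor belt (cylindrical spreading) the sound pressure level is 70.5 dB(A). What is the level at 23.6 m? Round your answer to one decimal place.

61.8 dB(A)

Line-source attenuation: ΔL = 10·log₁₀(r₂/r₁) = 10·log₁₀(23.6/3.2) = 8.678 dB.
L₂ = 70.5 − 10·log₁₀(23.6/3.2) = 70.5 − 8.678 = 61.82 dB(A).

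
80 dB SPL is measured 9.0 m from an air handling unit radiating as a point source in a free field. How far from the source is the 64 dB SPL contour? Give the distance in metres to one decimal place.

Point-source spreading drops the level by 20·log₁₀(r₂/r₁); inverting, r₂/r₁ = 10^(ΔL/20).
r₂ = 9.0·10^((80−64)/20) = 9.0·10^(16.0/20) = 56.79 m.

56.8 m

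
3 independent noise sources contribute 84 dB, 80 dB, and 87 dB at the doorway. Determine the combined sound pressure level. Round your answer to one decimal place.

89.3 dB

For uncorrelated sources the intensities add, so convert each level to linear form, sum, and take 10·log₁₀ of the total.
Σ 10^(L/10) = 10^(84/10) + 10^(80/10) + 10^(87/10) = 8.524e+08.
L_total = 10·log₁₀(8.524e+08) = 89.31 dB.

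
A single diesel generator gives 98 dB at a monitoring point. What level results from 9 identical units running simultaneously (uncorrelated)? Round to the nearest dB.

N identical incoherent sources raise the level by 10·log₁₀ N.
L_total = 98 + 10·log₁₀(9) = 98 + 9.542 = 107.54 dB.

108 dB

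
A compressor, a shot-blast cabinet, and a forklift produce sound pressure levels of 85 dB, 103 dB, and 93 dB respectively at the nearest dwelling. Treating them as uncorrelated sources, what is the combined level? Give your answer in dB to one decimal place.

103.5 dB

For uncorrelated sources the intensities add, so convert each level to linear form, sum, and take 10·log₁₀ of the total.
Σ 10^(L/10) = 10^(85/10) + 10^(103/10) + 10^(93/10) = 2.226e+10.
L_total = 10·log₁₀(2.226e+10) = 103.48 dB.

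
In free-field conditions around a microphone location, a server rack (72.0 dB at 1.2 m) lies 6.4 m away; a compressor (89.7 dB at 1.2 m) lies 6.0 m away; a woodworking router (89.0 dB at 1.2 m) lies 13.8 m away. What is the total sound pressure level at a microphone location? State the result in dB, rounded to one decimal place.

First find each source's level at the receiver (point-source: −20·log₁₀(r/r_ref)), then combine on an intensity basis.
server rack: 72.0 − 20·log₁₀(6.4/1.2) = 72.0 − 14.54 = 57.46 dB.
compressor: 89.7 − 20·log₁₀(6.0/1.2) = 89.7 − 13.98 = 75.72 dB.
woodworking router: 89.0 − 20·log₁₀(13.8/1.2) = 89.0 − 21.21 = 67.79 dB.
Σ 10^(L/10) = 4.389e+07 → L_total = 10·log₁₀(4.389e+07) = 76.42 dB.

76.4 dB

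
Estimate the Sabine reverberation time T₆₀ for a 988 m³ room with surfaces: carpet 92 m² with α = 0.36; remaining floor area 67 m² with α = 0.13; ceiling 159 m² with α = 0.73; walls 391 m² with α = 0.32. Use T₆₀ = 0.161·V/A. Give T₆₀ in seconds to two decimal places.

A = Σ Sᵢαᵢ = 92·0.36 + 67·0.13 + 159·0.73 + 391·0.32 = 283.02 m².
T₆₀ = 0.161 × 988 / 283.02 = 0.562 s.

0.56 s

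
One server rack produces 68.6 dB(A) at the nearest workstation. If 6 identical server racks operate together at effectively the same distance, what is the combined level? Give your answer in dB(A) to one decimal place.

N identical incoherent sources raise the level by 10·log₁₀ N.
L_total = 68.6 + 10·log₁₀(6) = 68.6 + 7.782 = 76.38 dB(A).

76.4 dB(A)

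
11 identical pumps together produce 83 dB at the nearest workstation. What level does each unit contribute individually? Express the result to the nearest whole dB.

73 dB

11 equal contributions raise the level by 10·log₁₀ 11 = 10.414 dB, so each unit alone gives 83 − 10.414.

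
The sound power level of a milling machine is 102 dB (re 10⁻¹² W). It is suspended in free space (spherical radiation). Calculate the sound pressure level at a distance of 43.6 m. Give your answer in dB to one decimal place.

Free-field spherical radiation: L_p = L_w − 10·log₁₀(4π·r²), r = 43.6 m.
4π·r² = 2.389e+04 m², 10·log₁₀ of that is 43.782 dB.
L_p = 102 − 43.782 = 58.22 dB.

58.2 dB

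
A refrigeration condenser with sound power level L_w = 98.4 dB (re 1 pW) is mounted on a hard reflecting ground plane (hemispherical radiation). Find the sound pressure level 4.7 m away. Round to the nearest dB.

Free-field hemispherical radiation: L_p = L_w − 10·log₁₀(2π·r²), r = 4.7 m.
2π·r² = 138.8 m², 10·log₁₀ of that is 21.424 dB.
L_p = 98.4 − 21.424 = 76.98 dB.

77 dB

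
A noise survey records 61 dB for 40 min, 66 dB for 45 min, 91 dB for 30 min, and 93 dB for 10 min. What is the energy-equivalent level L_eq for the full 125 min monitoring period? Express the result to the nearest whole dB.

L_eq = 10·log₁₀[(1/T)·Σ tᵢ·10^(Lᵢ/10)] with T = 125 min.
Σ tᵢ·10^(Lᵢ/10) = 40·10^(61/10) + 45·10^(66/10) + 30·10^(91/10) + 10·10^(93/10) = 5.795e+10.
L_eq = 10·log₁₀(5.795e+10/125) = 86.66 dB.

87 dB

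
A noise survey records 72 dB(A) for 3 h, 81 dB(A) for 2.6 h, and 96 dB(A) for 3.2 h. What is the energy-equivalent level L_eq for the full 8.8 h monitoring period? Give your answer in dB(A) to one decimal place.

Weight each interval's intensity by its duration and average over T = 8.8 h:
Σ tᵢ·10^(Lᵢ/10) = 3·10^(72/10) + 2.6·10^(81/10) + 3.2·10^(96/10) = 1.311e+10.
L_eq = 10·log₁₀(1.311e+10/8.8) = 91.73 dB(A).

91.7 dB(A)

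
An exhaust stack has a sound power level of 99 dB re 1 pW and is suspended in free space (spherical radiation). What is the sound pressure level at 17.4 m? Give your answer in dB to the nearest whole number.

L_p = L_w − 10·log₁₀(4π·r²) with r = 17.4 m.
4π·r² = 3805 m², 10·log₁₀ of that is 35.803 dB.
L_p = 99 − 35.803 = 63.20 dB.

63 dB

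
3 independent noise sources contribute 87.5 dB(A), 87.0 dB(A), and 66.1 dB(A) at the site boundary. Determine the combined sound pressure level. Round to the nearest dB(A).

For uncorrelated sources the intensities add, so convert each level to linear form, sum, and take 10·log₁₀ of the total.
Σ 10^(L/10) = 10^(87.5/10) + 10^(87.0/10) + 10^(66.1/10) = 1.068e+09.
L_total = 10·log₁₀(1.068e+09) = 90.28 dB(A).

90 dB(A)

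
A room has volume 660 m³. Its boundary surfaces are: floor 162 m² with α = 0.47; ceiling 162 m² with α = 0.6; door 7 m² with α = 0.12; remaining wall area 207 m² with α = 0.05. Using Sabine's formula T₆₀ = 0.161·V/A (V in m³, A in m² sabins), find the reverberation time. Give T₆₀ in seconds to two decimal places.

Total absorption A = 162·0.47 + 162·0.6 + 7·0.12 + 207·0.05 = 184.53 m² sabins.
T₆₀ = 0.161·V/A = 0.161·660/184.53 = 0.576 s.

0.58 s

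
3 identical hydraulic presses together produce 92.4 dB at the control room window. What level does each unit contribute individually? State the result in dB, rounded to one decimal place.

87.6 dB

Dividing the total intensity by 3 lowers the level by 10·log₁₀ 3 = 4.771 dB: L₁ = 92.4 − 4.771.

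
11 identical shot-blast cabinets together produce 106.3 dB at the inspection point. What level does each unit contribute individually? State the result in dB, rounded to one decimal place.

95.9 dB

11 equal contributions raise the level by 10·log₁₀ 11 = 10.414 dB, so each unit alone gives 106.3 − 10.414.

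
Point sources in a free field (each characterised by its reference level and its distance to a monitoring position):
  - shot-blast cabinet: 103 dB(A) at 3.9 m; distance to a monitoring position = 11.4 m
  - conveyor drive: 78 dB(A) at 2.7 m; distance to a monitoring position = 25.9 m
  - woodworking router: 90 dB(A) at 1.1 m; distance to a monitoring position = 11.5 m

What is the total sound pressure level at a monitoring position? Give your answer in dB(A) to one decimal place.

Propagate each source to the receiver with L = L_ref − 20·log₁₀(r/r_ref), then add intensities.
shot-blast cabinet: 103 − 20·log₁₀(11.4/3.9) = 103 − 9.32 = 93.68 dB(A).
conveyor drive: 78 − 20·log₁₀(25.9/2.7) = 78 − 19.64 = 58.36 dB(A).
woodworking router: 90 − 20·log₁₀(11.5/1.1) = 90 − 20.39 = 69.61 dB(A).
Σ 10^(L/10) = 2.345e+09 → L_total = 10·log₁₀(2.345e+09) = 93.70 dB(A).

93.7 dB(A)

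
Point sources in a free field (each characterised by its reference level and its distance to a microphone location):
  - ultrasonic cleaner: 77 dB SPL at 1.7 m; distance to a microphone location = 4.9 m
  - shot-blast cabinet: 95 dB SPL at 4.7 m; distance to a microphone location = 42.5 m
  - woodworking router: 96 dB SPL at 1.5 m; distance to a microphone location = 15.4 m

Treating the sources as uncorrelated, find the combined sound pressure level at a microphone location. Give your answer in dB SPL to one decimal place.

First find each source's level at the receiver (point-source: −20·log₁₀(r/r_ref)), then combine on an intensity basis.
ultrasonic cleaner: 77 − 20·log₁₀(4.9/1.7) = 77 − 9.19 = 67.81 dB SPL.
shot-blast cabinet: 95 − 20·log₁₀(42.5/4.7) = 95 − 19.13 = 75.87 dB SPL.
woodworking router: 96 − 20·log₁₀(15.4/1.5) = 96 − 20.23 = 75.77 dB SPL.
Σ 10^(L/10) = 8.248e+07 → L_total = 10·log₁₀(8.248e+07) = 79.16 dB SPL.

79.2 dB SPL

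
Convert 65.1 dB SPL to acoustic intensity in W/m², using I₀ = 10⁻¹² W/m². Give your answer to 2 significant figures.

3.2e-06 W/m²

I/I₀ = 10^(65.1/10) = 3.236e+06, so I = 3.236e+06 × 10⁻¹² W/m².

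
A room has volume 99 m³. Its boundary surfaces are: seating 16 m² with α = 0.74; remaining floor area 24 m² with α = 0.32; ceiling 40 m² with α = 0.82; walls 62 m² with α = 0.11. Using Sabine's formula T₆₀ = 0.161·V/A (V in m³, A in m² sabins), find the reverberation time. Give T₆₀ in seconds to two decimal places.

A = Σ Sᵢαᵢ = 16·0.74 + 24·0.32 + 40·0.82 + 62·0.11 = 59.14 m².
T₆₀ = 0.161 × 99 / 59.14 = 0.270 s.

0.27 s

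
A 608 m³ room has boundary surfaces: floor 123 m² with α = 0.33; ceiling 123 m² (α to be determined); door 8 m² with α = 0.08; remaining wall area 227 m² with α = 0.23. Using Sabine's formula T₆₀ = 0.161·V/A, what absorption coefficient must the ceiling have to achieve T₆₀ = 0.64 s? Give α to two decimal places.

0.48

A = 0.161·V/T₆₀ = 0.161·608/0.64 = 152.95 m² sabins.
Absorption from the other surfaces = 123·0.33 + 8·0.08 + 227·0.23 = 93.44 m², so the ceiling must supply 59.51 m² over 123 m².
α = 59.51/123 = 0.484.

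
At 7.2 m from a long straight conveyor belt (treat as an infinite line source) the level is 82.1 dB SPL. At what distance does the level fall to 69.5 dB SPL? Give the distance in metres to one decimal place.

Line-source spreading drops the level by 10·log₁₀(r₂/r₁); inverting, r₂/r₁ = 10^(ΔL/10).
r₂ = 7.2·10^((82.1−69.5)/10) = 7.2·10^(12.6/10) = 131.02 m.

131.0 m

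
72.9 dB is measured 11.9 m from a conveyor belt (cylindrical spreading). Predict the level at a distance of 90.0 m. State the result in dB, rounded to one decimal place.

Cylindrical spreading from a line source gives a 10·log₁₀(r₂/r₁) drop.
L₂ = 72.9 − 10·log₁₀(90.0/11.9) = 72.9 − 8.787 = 64.11 dB.

64.1 dB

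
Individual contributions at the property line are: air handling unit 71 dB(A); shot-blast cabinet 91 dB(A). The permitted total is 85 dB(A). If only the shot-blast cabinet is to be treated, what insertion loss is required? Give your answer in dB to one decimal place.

Everything except the shot-blast cabinet sums to 10^(71/10) = 1.259e+07 in linear terms, 71.00 dB(A).
The limit corresponds to 10^(85/10) = 3.162e+08; subtracting the fixed part leaves 3.036e+08 for the shot-blast cabinet, i.e. 84.82 dB(A).
So the shot-blast cabinet must be reduced from 91 to 84.82 dB(A): IL = 6.18 dB.

6.2 dB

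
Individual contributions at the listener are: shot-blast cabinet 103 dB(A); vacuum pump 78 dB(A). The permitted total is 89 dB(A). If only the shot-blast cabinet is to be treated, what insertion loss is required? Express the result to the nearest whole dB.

14 dB

The untreated sources together contribute 10^(78/10) = 6.310e+07, i.e. 78.00 dB(A).
To meet 89 dB(A) overall, the treated shot-blast cabinet may contribute at most 10^(89/10) − 6.310e+07 = 7.312e+08, i.e. 88.64 dB(A).
Required insertion loss = 103 − 88.64 = 14.36 dB.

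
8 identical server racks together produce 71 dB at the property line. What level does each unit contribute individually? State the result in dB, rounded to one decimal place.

62.0 dB

Dividing the total intensity by 8 lowers the level by 10·log₁₀ 8 = 9.031 dB: L₁ = 71 − 9.031.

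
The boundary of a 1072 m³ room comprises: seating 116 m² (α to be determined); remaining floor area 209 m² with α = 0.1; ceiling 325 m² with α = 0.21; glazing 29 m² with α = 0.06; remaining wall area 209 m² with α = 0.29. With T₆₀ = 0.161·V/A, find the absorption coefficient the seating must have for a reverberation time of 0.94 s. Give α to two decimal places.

0.28

A = 0.161·V/T₆₀ = 0.161·1072/0.94 = 183.61 m² sabins.
Absorption from the other surfaces = 209·0.1 + 325·0.21 + 29·0.06 + 209·0.29 = 151.50 m², so the seating must supply 32.11 m² over 116 m².
α = 32.11/116 = 0.277.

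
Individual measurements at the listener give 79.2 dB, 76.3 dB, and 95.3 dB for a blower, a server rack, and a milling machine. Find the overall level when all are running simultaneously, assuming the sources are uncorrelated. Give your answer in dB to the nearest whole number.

For uncorrelated sources the intensities add, so convert each level to linear form, sum, and take 10·log₁₀ of the total.
Σ 10^(L/10) = 10^(79.2/10) + 10^(76.3/10) + 10^(95.3/10) = 3.514e+09.
L_total = 10·log₁₀(3.514e+09) = 95.46 dB.

95 dB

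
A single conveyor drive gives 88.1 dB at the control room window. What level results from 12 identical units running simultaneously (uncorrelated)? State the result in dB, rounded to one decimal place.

98.9 dB

With 12 equal, uncorrelated contributions the intensity is 12× that of one unit, giving a rise of 10·log₁₀ 12.
L_total = 88.1 + 10·log₁₀(12) = 88.1 + 10.792 = 98.89 dB.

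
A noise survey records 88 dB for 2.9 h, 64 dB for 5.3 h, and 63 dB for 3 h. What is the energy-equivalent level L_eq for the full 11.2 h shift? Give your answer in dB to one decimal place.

82.2 dB

L_eq = 10·log₁₀[(1/T)·Σ tᵢ·10^(Lᵢ/10)] with T = 11.2 h.
Σ tᵢ·10^(Lᵢ/10) = 2.9·10^(88/10) + 5.3·10^(64/10) + 3·10^(63/10) = 1.849e+09.
L_eq = 10·log₁₀(1.849e+09/11.2) = 82.18 dB.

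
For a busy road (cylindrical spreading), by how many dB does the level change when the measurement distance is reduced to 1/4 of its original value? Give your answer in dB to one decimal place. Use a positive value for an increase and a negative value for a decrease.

+6.0 dB

Line-source spreading: ΔL = −10·log₁₀(r₂/r₁).
ΔL = −10·log₁₀(0.25) = +6.02 dB.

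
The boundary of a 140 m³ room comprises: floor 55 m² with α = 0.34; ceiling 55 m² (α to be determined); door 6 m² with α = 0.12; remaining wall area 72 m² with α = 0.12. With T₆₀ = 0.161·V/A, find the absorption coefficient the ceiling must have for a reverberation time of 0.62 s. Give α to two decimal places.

A = 0.161·V/T₆₀ = 0.161·140/0.62 = 36.35 m² sabins.
Absorption from the other surfaces = 55·0.34 + 6·0.12 + 72·0.12 = 28.06 m², so the ceiling must supply 8.29 m² over 55 m².
α = 8.29/55 = 0.151.

0.15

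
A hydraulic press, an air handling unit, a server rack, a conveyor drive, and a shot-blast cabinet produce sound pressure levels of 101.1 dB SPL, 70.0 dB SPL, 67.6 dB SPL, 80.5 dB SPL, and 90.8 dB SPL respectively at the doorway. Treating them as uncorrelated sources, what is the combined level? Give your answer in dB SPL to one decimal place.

101.5 dB SPL

Incoherent sources combine by intensity addition: L_total = 10·log₁₀(Σ 10^(L_i/10)).
Σ 10^(L/10) = 10^(101.1/10) + 10^(70.0/10) + 10^(67.6/10) + 10^(80.5/10) + 10^(90.8/10) = 1.421e+10.
L_total = 10·log₁₀(1.421e+10) = 101.53 dB SPL.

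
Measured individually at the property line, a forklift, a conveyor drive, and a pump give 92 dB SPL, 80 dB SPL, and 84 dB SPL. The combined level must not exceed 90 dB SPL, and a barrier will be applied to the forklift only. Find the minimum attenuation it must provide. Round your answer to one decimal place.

3.9 dB

Everything except the forklift sums to 10^(80/10) + 10^(84/10) = 3.512e+08 in linear terms, 85.46 dB SPL.
To meet 90 dB SPL overall, the treated forklift may contribute at most 10^(90/10) − 3.512e+08 = 6.488e+08, i.e. 88.12 dB SPL.
Required insertion loss = 92 − 88.12 = 3.88 dB.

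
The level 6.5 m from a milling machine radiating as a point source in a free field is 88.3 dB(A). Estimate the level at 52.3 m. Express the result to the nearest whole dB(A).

70 dB(A)

For a point source, L₂ = L₁ − 20·log₁₀(r₂/r₁).
L₂ = 88.3 − 20·log₁₀(52.3/6.5) = 88.3 − 18.112 = 70.19 dB(A).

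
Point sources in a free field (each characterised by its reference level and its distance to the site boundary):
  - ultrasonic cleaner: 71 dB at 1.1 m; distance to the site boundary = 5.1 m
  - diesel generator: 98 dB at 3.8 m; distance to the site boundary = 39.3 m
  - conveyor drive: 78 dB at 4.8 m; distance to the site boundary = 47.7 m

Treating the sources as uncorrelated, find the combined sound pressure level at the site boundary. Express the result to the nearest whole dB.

First find each source's level at the receiver (point-source: −20·log₁₀(r/r_ref)), then combine on an intensity basis.
ultrasonic cleaner: 71 − 20·log₁₀(5.1/1.1) = 71 − 13.32 = 57.68 dB.
diesel generator: 98 − 20·log₁₀(39.3/3.8) = 98 − 20.29 = 77.71 dB.
conveyor drive: 78 − 20·log₁₀(47.7/4.8) = 78 − 19.95 = 58.05 dB.
Σ 10^(L/10) = 6.022e+07 → L_total = 10·log₁₀(6.022e+07) = 77.80 dB.

78 dB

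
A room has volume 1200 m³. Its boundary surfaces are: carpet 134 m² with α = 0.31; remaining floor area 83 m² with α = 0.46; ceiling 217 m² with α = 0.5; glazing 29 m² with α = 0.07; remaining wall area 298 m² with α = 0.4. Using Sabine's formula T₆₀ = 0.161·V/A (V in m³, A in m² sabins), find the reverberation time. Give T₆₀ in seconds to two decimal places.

Summing Sᵢαᵢ: 134·0.31 + 83·0.46 + 217·0.5 + 29·0.07 + 298·0.4 = 309.45 m².
T₆₀ = 0.161·V/A = 0.161·1200/309.45 = 0.624 s.

0.62 s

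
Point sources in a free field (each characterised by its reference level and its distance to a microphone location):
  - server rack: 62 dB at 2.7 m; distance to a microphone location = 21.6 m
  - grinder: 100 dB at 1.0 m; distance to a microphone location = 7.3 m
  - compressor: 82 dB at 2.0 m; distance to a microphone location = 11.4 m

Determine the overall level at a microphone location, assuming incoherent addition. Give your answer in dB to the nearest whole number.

83 dB

First find each source's level at the receiver (point-source: −20·log₁₀(r/r_ref)), then combine on an intensity basis.
server rack: 62 − 20·log₁₀(21.6/2.7) = 62 − 18.06 = 43.94 dB.
grinder: 100 − 20·log₁₀(7.3/1.0) = 100 − 17.27 = 82.73 dB.
compressor: 82 − 20·log₁₀(11.4/2.0) = 82 − 15.12 = 66.88 dB.
Σ 10^(L/10) = 1.926e+08 → L_total = 10·log₁₀(1.926e+08) = 82.85 dB.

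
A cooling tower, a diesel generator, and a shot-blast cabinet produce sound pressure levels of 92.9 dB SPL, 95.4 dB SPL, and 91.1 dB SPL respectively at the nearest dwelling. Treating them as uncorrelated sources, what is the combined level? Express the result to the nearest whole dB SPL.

For uncorrelated sources the intensities add, so convert each level to linear form, sum, and take 10·log₁₀ of the total.
Σ 10^(L/10) = 10^(92.9/10) + 10^(95.4/10) + 10^(91.1/10) = 6.705e+09.
L_total = 10·log₁₀(6.705e+09) = 98.26 dB SPL.

98 dB SPL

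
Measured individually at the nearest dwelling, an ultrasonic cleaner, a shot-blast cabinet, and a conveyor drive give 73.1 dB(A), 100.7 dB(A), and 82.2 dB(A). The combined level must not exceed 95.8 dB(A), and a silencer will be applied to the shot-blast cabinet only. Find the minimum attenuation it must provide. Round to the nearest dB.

5 dB

Everything except the shot-blast cabinet sums to 10^(73.1/10) + 10^(82.2/10) = 1.864e+08 in linear terms, 82.70 dB(A).
To meet 95.8 dB(A) overall, the treated shot-blast cabinet may contribute at most 10^(95.8/10) − 1.864e+08 = 3.616e+09, i.e. 95.58 dB(A).
Required insertion loss = 100.7 − 95.58 = 5.12 dB.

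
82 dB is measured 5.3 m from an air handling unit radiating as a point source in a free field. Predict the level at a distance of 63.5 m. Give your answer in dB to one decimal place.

60.4 dB

For a point source, L₂ = L₁ − 20·log₁₀(r₂/r₁).
L₂ = 82 − 20·log₁₀(63.5/5.3) = 82 − 21.570 = 60.43 dB.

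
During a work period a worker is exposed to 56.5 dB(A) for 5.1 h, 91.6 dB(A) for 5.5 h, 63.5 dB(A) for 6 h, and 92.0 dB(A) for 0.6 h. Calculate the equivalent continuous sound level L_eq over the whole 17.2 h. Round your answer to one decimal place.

Weight each interval's intensity by its duration and average over T = 17.2 h:
Σ tᵢ·10^(Lᵢ/10) = 5.1·10^(56.5/10) + 5.5·10^(91.6/10) + 6·10^(63.5/10) + 0.6·10^(92.0/10) = 8.917e+09.
L_eq = 10·log₁₀(8.917e+09/17.2) = 87.15 dB(A).

87.1 dB(A)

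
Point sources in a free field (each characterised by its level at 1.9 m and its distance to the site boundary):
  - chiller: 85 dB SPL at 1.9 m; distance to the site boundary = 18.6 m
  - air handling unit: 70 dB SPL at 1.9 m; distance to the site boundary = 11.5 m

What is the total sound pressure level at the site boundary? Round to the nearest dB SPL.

66 dB SPL

Apply inverse-square spreading to bring every level to the receiver, then sum 10^(L/10).
chiller: 85 − 20·log₁₀(18.6/1.9) = 85 − 19.82 = 65.18 dB SPL.
air handling unit: 70 − 20·log₁₀(11.5/1.9) = 70 − 15.64 = 54.36 dB SPL.
Σ 10^(L/10) = 3.573e+06 → L_total = 10·log₁₀(3.573e+06) = 65.53 dB SPL.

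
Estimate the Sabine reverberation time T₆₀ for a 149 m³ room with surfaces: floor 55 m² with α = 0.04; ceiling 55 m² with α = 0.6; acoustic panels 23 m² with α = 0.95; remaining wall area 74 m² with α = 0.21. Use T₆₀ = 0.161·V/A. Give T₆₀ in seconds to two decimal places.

0.33 s

A = Σ Sᵢαᵢ = 55·0.04 + 55·0.6 + 23·0.95 + 74·0.21 = 72.59 m².
T₆₀ = 0.161·V/A = 0.161·149/72.59 = 0.330 s.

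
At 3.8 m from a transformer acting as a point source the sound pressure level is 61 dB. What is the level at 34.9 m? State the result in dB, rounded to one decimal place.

41.7 dB

For a point source, L₂ = L₁ − 20·log₁₀(r₂/r₁).
L₂ = 61 − 20·log₁₀(34.9/3.8) = 61 − 19.261 = 41.74 dB.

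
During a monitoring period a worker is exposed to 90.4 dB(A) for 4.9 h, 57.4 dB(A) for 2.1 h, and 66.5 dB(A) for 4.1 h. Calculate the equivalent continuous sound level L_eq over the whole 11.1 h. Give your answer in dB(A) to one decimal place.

L_eq = 10·log₁₀[(1/T)·Σ tᵢ·10^(Lᵢ/10)] with T = 11.1 h.
Σ tᵢ·10^(Lᵢ/10) = 4.9·10^(90.4/10) + 2.1·10^(57.4/10) + 4.1·10^(66.5/10) = 5.392e+09.
L_eq = 10·log₁₀(5.392e+09/11.1) = 86.86 dB(A).

86.9 dB(A)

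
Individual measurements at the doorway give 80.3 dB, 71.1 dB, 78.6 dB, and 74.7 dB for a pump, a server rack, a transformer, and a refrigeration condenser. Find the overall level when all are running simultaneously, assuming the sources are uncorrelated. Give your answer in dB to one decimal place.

For uncorrelated sources the intensities add, so convert each level to linear form, sum, and take 10·log₁₀ of the total.
Σ 10^(L/10) = 10^(80.3/10) + 10^(71.1/10) + 10^(78.6/10) + 10^(74.7/10) = 2.220e+08.
L_total = 10·log₁₀(2.220e+08) = 83.46 dB.

83.5 dB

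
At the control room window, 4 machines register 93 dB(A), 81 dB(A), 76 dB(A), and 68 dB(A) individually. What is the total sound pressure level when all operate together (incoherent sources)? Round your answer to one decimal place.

Incoherent sources combine by intensity addition: L_total = 10·log₁₀(Σ 10^(L_i/10)).
Σ 10^(L/10) = 10^(93/10) + 10^(81/10) + 10^(76/10) + 10^(68/10) = 2.167e+09.
L_total = 10·log₁₀(2.167e+09) = 93.36 dB(A).

93.4 dB(A)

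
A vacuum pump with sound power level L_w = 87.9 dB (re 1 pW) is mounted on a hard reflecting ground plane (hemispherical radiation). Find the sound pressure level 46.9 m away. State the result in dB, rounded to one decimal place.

L_p = L_w − 10·log₁₀(2π·r²) with r = 46.9 m.
2π·r² = 1.382e+04 m², 10·log₁₀ of that is 41.405 dB.
L_p = 87.9 − 41.405 = 46.49 dB.

46.5 dB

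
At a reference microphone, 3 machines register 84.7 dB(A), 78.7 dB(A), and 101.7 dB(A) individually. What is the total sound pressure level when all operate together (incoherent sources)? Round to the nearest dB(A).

102 dB(A)

For uncorrelated sources the intensities add, so convert each level to linear form, sum, and take 10·log₁₀ of the total.
Σ 10^(L/10) = 10^(84.7/10) + 10^(78.7/10) + 10^(101.7/10) = 1.516e+10.
L_total = 10·log₁₀(1.516e+10) = 101.81 dB(A).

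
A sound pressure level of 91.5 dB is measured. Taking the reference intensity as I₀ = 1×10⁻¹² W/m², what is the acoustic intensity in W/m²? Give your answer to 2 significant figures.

0.0014 W/m²

L = 10·log₁₀(I/I₀) ⇒ I = I₀·10^(L/10) = 10⁻¹² × 10^9.15.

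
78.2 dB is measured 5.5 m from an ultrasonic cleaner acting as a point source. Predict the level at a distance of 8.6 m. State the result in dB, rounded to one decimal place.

Point-source attenuation: ΔL = 20·log₁₀(r₂/r₁) = 20·log₁₀(8.6/5.5) = 3.883 dB.
L₂ = 78.2 − 20·log₁₀(8.6/5.5) = 78.2 − 3.883 = 74.32 dB.

74.3 dB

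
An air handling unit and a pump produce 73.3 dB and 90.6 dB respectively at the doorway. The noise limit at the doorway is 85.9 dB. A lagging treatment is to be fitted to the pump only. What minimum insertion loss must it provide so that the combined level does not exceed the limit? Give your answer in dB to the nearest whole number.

Everything except the pump sums to 10^(73.3/10) = 2.138e+07 in linear terms, 73.30 dB.
The limit corresponds to 10^(85.9/10) = 3.890e+08; subtracting the fixed part leaves 3.677e+08 for the pump, i.e. 85.65 dB.
Required insertion loss = 90.6 − 85.65 = 4.95 dB.

5 dB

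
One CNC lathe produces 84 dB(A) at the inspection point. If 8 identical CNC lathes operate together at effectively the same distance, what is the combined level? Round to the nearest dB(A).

93 dB(A)

With 8 equal, uncorrelated contributions the intensity is 8× that of one unit, giving a rise of 10·log₁₀ 8.
L_total = 84 + 10·log₁₀(8) = 84 + 9.031 = 93.03 dB(A).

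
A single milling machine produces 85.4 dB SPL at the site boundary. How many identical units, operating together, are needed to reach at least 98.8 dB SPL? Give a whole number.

The shortfall is 98.8 − 85.4 = 13.4 dB, and N units add 10·log₁₀ N, so need 10·log₁₀ N ≥ 13.4.
N ≥ 10^(13.4/10) = 21.878, so N = 22.

22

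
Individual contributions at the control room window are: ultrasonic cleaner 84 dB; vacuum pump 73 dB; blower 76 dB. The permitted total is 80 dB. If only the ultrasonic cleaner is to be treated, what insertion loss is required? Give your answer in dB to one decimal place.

Everything except the ultrasonic cleaner sums to 10^(73/10) + 10^(76/10) = 5.976e+07 in linear terms, 77.76 dB.
To meet 80 dB overall, the treated ultrasonic cleaner may contribute at most 10^(80/10) − 5.976e+07 = 4.024e+07, i.e. 76.05 dB.
Required insertion loss = 84 − 76.05 = 7.95 dB.

8.0 dB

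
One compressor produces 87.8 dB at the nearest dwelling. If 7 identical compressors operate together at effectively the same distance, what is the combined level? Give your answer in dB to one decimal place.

96.3 dB

L_total = L₁ + 10·log₁₀ N for N identical incoherent sources.
L_total = 87.8 + 10·log₁₀(7) = 87.8 + 8.451 = 96.25 dB.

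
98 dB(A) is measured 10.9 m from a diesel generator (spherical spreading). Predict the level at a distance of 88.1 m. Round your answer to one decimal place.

79.8 dB(A)

Spherical spreading from a point source gives a 20·log₁₀(r₂/r₁) drop.
L₂ = 98 − 20·log₁₀(88.1/10.9) = 98 − 18.151 = 79.85 dB(A).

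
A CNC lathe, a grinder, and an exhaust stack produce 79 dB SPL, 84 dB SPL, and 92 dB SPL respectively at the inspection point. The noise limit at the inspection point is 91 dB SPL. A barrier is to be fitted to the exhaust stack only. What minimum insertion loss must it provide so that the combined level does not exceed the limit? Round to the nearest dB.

The untreated sources together contribute 10^(79/10) + 10^(84/10) = 3.306e+08, i.e. 85.19 dB SPL.
The limit corresponds to 10^(91/10) = 1.259e+09; subtracting the fixed part leaves 9.283e+08 for the exhaust stack, i.e. 89.68 dB SPL.
Required insertion loss = 92 − 89.68 = 2.32 dB.

2 dB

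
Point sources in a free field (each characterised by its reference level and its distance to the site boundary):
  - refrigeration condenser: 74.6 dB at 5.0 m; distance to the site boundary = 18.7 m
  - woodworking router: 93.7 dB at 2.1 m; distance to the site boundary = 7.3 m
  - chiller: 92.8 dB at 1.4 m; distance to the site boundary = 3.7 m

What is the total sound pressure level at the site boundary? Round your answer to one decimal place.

Apply inverse-square spreading to bring every level to the receiver, then sum 10^(L/10).
refrigeration condenser: 74.6 − 20·log₁₀(18.7/5.0) = 74.6 − 11.46 = 63.14 dB.
woodworking router: 93.7 − 20·log₁₀(7.3/2.1) = 93.7 − 10.82 = 82.88 dB.
chiller: 92.8 − 20·log₁₀(3.7/1.4) = 92.8 − 8.44 = 84.36 dB.
Σ 10^(L/10) = 4.689e+08 → L_total = 10·log₁₀(4.689e+08) = 86.71 dB.

86.7 dB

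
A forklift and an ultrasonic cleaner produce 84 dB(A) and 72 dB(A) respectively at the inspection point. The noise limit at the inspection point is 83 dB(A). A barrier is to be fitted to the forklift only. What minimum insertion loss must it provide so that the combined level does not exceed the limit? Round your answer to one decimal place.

Fixed contribution from the other source: Σ 10^(L/10) = 10^(72/10) = 1.585e+07 (72.00 dB(A)).
The limit corresponds to 10^(83/10) = 1.995e+08; subtracting the fixed part leaves 1.837e+08 for the forklift, i.e. 82.64 dB(A).
Required insertion loss = 84 − 82.64 = 1.36 dB.

1.4 dB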